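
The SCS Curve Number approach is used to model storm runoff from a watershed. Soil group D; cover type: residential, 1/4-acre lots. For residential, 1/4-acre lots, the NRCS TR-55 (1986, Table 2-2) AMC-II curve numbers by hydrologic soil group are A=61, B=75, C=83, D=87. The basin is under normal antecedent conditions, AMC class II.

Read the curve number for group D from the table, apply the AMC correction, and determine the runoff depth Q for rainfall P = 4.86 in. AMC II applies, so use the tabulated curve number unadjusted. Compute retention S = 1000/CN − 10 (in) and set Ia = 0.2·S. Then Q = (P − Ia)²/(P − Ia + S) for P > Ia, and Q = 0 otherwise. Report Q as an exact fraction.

Q = 393665281/114583350 in ≈ 3.436 in

NRCS table: residential, 1/4-acre lots, soil group D → CN(II) = 87
CN(II) = 87; AMC II needs no correction.
S = 1000/87 − 10 = 130/87 in ≈ 1.494 in
Ia = 0.2·(130/87) = 26/87 in ≈ 0.299 in
Since P=4.860 > Ia=0.299: effective rainfall P−Ia = 19841/4350 in
Runoff Q = (P−Ia)²/(P−Ia+S) = (4.561)²/(4.561+1.494) = 393665281/114583350 ≈ 3.436 in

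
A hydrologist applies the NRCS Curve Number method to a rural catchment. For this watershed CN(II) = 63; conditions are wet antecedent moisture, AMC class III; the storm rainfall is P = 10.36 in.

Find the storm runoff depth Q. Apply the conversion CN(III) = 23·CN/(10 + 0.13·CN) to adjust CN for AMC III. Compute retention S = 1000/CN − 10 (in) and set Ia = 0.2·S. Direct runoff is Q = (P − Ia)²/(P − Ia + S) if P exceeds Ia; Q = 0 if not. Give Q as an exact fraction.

Q = 3440535613/439880175 in ≈ 7.822 in

Adjust CN=63 to AMC III: 23·63/(10 + 0.13·63) → 1449 ÷ (1819/100) = 144900/1819 ≈ 79.659
Retention S: 1000/CN − 10 with CN=79.659 → S = 3700/1449 ≈ 2.553 in
Ia = 0.2·(3700/1449) = 740/1449 in ≈ 0.511 in
Since P=10.360 > Ia=0.511: effective rainfall P−Ia = 356791/36225 in
Q = (356791/36225)²/((356791/36225) + 3700/1449) = (127299817681/1312250625)/(449291/36225) = 3440535613/439880175 in ≈ 7.822 in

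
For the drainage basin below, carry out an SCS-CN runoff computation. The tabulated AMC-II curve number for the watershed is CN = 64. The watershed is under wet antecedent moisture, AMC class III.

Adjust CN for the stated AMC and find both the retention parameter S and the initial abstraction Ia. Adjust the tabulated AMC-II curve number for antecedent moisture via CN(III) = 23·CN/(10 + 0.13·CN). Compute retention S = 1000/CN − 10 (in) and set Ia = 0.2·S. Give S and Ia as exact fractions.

S = 225/92 in ≈ 2.446 in; Ia = 45/92 in ≈ 0.489 in

CN(III) from CN(II)=64: (23·64)/(10 + 0.13·64) = 18400/229 ≈ 80.349
Retention S: 1000/CN − 10 with CN=80.349 → S = 225/92 ≈ 2.446 in
Initial abstraction Ia = S/5 = (225/92)/5 = 45/92 ≈ 0.489 in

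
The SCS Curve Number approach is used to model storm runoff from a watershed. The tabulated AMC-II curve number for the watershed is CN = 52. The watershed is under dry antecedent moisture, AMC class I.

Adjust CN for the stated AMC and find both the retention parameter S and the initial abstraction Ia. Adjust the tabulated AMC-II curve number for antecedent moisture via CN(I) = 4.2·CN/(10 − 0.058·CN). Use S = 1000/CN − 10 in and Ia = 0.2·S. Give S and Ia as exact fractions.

Dry (AMC I): CN(I) = 4.2·52/(10 − 0.058·52) = (1092/5)/(873/125) = 9100/291 ≈ 31.271
S = 1000/(9100/291) − 10 = 2000/91 in ≈ 21.978 in
Ia = 0.2·(2000/91) = 400/91 in ≈ 4.396 in

S = 2000/91 in ≈ 21.978 in; Ia = 400/91 in ≈ 4.396 in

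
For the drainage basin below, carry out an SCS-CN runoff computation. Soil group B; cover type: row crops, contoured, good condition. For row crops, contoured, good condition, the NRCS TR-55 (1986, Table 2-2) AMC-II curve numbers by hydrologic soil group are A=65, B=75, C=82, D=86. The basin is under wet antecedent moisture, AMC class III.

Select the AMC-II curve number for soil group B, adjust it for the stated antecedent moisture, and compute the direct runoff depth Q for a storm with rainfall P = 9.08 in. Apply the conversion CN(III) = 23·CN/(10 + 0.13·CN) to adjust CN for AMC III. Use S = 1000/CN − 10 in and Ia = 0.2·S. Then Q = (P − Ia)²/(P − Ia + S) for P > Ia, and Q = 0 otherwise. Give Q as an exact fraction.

Q = 229916569/30468675 in ≈ 7.546 in

NRCS table: row crops, contoured, good condition, soil group B → CN(II) = 75
Adjust CN=75 to AMC III: 23·75/(10 + 0.13·75) → 1725 ÷ (79/4) = 6900/79 ≈ 87.342
S = 1000/(6900/79) − 10 = 100/69 in ≈ 1.449 in
Ia = 0.2·(100/69) = 20/69 in ≈ 0.290 in
P − Ia = 9.080 − 0.290 = 15163/1725 ≈ 8.790 in (> 0, runoff occurs)
Q = (15163/1725)²/((15163/1725) + 100/69) = (229916569/2975625)/(17663/1725) = 229916569/30468675 in ≈ 7.546 in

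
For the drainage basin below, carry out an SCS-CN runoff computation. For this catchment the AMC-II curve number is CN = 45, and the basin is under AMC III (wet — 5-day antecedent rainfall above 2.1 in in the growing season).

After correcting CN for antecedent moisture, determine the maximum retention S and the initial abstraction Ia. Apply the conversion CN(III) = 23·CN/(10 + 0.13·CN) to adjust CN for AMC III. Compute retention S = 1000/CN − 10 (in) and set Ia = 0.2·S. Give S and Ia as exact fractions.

S = 1100/207 in ≈ 5.314 in; Ia = 220/207 in ≈ 1.063 in

Wet (AMC III): CN(III) = 23·45/(10 + 0.13·45) = 1035/(317/20) = 20700/317 ≈ 65.300
Max retention: S = 1000/(20700/317) − 10 = 1100/207 in (≈ 5.314 in)
Ia = 0.2·(1100/207) = 220/207 in ≈ 1.063 in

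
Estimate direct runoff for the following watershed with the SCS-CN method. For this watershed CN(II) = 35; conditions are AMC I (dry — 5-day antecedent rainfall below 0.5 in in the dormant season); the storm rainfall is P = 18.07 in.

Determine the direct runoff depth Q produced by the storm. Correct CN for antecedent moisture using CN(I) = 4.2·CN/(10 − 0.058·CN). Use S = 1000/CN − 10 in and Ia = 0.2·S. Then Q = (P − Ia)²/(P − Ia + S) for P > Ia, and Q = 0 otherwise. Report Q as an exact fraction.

Dry (AMC I): CN(I) = 4.2·35/(10 − 0.058·35) = 147/(797/100) = 14700/797 ≈ 18.444
Retention S: 1000/CN − 10 with CN=18.444 → S = 6500/147 ≈ 44.218 in
Ia = 0.2S: 0.2·44.218 = 8.844 in (exactly 1300/147)
Since P=18.070 > Ia=8.844: effective rainfall P−Ia = 135629/14700 in
Q: (135629/14700)² ÷ (785629/14700) = 1415017357/888365100 in (≈ 1.593 in)

Q = 1415017357/888365100 in ≈ 1.593 in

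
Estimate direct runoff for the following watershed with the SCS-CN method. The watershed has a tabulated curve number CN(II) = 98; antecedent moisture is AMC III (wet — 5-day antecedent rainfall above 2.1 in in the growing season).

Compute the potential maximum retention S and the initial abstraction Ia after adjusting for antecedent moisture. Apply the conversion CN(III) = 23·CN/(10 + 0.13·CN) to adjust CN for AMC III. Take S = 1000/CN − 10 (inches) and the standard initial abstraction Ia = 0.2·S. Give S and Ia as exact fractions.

Adjust CN=98 to AMC III: 23·98/(10 + 0.13·98) → 2254 ÷ (1137/50) = 112700/1137 ≈ 99.120
Max retention: S = 1000/(112700/1137) − 10 = 100/1127 in (≈ 0.089 in)
Initial abstraction Ia = S/5 = (100/1127)/5 = 20/1127 ≈ 0.018 in

S = 100/1127 in ≈ 0.089 in; Ia = 20/1127 in ≈ 0.018 in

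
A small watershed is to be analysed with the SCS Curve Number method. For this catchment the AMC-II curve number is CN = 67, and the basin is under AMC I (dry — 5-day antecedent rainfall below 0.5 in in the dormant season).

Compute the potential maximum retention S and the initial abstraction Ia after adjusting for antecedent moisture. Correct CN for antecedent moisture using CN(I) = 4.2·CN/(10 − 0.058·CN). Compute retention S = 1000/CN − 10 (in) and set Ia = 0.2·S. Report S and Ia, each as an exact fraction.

Adjust CN=67 to AMC I: 4.2·67/(10 − 0.058·67) → (1407/5) ÷ (3057/500) = 46900/1019 ≈ 46.026
Max retention: S = 1000/(46900/1019) − 10 = 5500/469 in (≈ 11.727 in)
Ia = 0.2S: 0.2·11.727 = 2.345 in (exactly 1100/469)

S = 5500/469 in ≈ 11.727 in; Ia = 1100/469 in ≈ 2.345 in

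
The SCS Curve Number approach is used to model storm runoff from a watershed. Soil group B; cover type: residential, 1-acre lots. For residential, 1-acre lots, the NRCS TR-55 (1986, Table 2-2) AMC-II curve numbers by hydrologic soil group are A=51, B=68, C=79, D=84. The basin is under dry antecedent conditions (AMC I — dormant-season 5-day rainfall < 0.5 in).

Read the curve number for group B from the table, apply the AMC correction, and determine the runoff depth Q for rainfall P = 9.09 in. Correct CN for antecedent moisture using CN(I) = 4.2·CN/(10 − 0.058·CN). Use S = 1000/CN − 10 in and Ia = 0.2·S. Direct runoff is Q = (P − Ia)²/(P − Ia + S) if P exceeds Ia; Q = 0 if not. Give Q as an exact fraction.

NRCS table: residential, 1-acre lots, soil group B → CN(II) = 68
Dry (AMC I): CN(I) = 4.2·68/(10 − 0.058·68) = (1428/5)/(757/125) = 35700/757 ≈ 47.160
Retention S: 1000/CN − 10 with CN=47.160 → S = 4000/357 ≈ 11.204 in
Ia = 0.2S: 0.2·11.204 = 2.241 in (exactly 800/357)
Excess rainfall: 9.090 − 2.241 = 6.849 in; P > Ia so Q > 0
Q = (244513/35700)²/((244513/35700) + 4000/357) = (59786607169/1274490000)/(644513/35700) = 59786607169/23009114100 in ≈ 2.598 in

Q = 59786607169/23009114100 in ≈ 2.598 in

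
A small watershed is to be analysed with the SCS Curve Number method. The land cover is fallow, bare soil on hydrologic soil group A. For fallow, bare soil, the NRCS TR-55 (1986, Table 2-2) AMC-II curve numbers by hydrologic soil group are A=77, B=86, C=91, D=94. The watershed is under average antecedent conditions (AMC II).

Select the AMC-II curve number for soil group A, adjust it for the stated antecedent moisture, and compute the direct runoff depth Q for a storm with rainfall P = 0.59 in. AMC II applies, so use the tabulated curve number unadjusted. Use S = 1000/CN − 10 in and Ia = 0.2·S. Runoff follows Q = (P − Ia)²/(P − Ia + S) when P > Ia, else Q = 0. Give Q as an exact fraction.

NRCS table: fallow, bare soil, soil group A → CN(II) = 77
AMC II — tabulated CN = 77 applies directly.
Max retention: S = 1000/77 − 10 = 230/77 in (≈ 2.987 in)
Initial abstraction Ia = S/5 = (230/77)/5 = 46/77 ≈ 0.597 in
P = 0.590 ≤ Ia = 0.597 in: entire storm abstracted, Q = 0.

Q = 0 in ≈ 0.000 in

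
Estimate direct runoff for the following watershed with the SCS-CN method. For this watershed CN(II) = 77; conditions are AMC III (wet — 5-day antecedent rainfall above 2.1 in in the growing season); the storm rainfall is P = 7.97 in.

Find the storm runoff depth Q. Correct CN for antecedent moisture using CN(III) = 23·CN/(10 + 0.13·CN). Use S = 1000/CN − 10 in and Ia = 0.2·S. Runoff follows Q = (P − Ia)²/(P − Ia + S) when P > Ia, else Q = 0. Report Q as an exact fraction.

Q = 3524678161/534141300 in ≈ 6.599 in

Wet (AMC III): CN(III) = 23·77/(10 + 0.13·77) = 1771/(2001/100) = 7700/87 ≈ 88.506
S = 1000/(7700/87) − 10 = 100/77 in ≈ 1.299 in
Ia = 0.2·(100/77) = 20/77 in ≈ 0.260 in
P − Ia = 7.970 − 0.260 = 59369/7700 ≈ 7.710 in (> 0, runoff occurs)
Q: (59369/7700)² ÷ (69369/7700) = 3524678161/534141300 in (≈ 6.599 in)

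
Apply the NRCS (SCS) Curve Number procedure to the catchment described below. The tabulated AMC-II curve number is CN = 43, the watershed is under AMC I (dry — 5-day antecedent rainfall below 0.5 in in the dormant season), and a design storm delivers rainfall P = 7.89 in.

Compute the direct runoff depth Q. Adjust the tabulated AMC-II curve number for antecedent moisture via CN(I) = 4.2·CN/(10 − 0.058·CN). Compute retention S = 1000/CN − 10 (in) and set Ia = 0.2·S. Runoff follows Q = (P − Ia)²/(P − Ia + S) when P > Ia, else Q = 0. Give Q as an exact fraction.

Q = 2255205121/30024418900 in ≈ 0.075 in

Adjust CN=43 to AMC I: 4.2·43/(10 − 0.058·43) → (903/5) ÷ (3753/500) = 30100/1251 ≈ 24.061
Max retention: S = 1000/(30100/1251) − 10 = 9500/301 in (≈ 31.561 in)
Ia = 0.2·(9500/301) = 1900/301 in ≈ 6.312 in
Since P=7.890 > Ia=6.312: effective rainfall P−Ia = 47489/30100 in
Q: (47489/30100)² ÷ (997489/30100) = 2255205121/30024418900 in (≈ 0.075 in)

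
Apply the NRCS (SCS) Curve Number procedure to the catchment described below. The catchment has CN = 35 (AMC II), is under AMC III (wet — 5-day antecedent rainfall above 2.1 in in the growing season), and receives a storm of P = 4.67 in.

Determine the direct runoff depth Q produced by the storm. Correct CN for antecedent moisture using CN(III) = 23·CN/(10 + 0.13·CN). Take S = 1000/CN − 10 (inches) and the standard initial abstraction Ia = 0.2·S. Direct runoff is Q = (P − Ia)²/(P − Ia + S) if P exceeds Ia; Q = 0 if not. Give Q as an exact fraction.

CN(III) from CN(II)=35: (23·35)/(10 + 0.13·35) = 16100/291 ≈ 55.326
Retention S: 1000/CN − 10 with CN=55.326 → S = 1300/161 ≈ 8.075 in
Initial abstraction Ia = S/5 = (1300/161)/5 = 260/161 ≈ 1.615 in
P − Ia = 4.670 − 1.615 = 49187/16100 ≈ 3.055 in (> 0, runoff occurs)
Runoff Q = (P−Ia)²/(P−Ia+S) = (3.055)²/(3.055+8.075) = 2419360969/2884910700 ≈ 0.839 in

Q = 2419360969/2884910700 in ≈ 0.839 in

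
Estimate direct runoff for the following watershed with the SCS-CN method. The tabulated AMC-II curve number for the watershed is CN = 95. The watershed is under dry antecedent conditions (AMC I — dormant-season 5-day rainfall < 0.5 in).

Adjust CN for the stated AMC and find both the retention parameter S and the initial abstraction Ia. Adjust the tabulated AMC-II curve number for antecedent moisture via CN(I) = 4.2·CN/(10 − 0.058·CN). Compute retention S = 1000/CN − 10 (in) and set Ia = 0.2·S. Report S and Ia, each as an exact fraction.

CN(I) from CN(II)=95: (4.2·95)/(10 − 0.058·95) = 39900/449 ≈ 88.864
S = 1000/(39900/449) − 10 = 500/399 in ≈ 1.253 in
Ia = 0.2S: 0.2·1.253 = 0.251 in (exactly 100/399)

S = 500/399 in ≈ 1.253 in; Ia = 100/399 in ≈ 0.251 in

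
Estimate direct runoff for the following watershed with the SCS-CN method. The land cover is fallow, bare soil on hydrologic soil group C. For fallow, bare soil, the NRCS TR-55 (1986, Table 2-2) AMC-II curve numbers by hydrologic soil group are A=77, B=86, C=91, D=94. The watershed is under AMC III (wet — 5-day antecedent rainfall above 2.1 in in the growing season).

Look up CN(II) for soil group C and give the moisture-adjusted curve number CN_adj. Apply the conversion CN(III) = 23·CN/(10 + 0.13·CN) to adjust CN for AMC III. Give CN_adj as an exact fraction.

NRCS table: fallow, bare soil, soil group C → CN(II) = 91
Wet (AMC III): CN(III) = 23·91/(10 + 0.13·91) = 2093/(2183/100) = 209300/2183 ≈ 95.877

CN_adj = 209300/2183 ≈ 95.877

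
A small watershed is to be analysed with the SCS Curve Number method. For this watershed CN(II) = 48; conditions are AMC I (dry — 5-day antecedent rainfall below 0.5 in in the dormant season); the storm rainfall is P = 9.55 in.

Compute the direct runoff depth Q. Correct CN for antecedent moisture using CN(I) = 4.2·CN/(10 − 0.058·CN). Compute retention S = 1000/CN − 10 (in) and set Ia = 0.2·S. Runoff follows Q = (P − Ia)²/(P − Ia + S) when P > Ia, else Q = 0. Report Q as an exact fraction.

Q = 30614089/47921580 in ≈ 0.639 in

CN(I) from CN(II)=48: (4.2·48)/(10 − 0.058·48) = 12600/451 ≈ 27.938
Retention S: 1000/CN − 10 with CN=27.938 → S = 1625/63 ≈ 25.794 in
Ia = 0.2·(1625/63) = 325/63 in ≈ 5.159 in
Since P=9.550 > Ia=5.159: effective rainfall P−Ia = 5533/1260 in
Q = (5533/1260)²/((5533/1260) + 1625/63) = (30614089/1587600)/(38033/1260) = 30614089/47921580 in ≈ 0.639 in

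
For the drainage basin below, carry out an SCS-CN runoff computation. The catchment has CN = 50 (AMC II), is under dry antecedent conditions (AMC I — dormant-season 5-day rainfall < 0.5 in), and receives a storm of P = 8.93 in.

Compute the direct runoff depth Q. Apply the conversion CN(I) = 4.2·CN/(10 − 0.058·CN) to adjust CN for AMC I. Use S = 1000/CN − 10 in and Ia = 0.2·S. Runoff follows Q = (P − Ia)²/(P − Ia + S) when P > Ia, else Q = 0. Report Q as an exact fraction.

Q = 76615009/123381300 in ≈ 0.621 in

Adjust CN=50 to AMC I: 4.2·50/(10 − 0.058·50) → 210 ÷ (71/10) = 2100/71 ≈ 29.577
Max retention: S = 1000/(2100/71) − 10 = 500/21 in (≈ 23.810 in)
Initial abstraction Ia = S/5 = (500/21)/5 = 100/21 ≈ 4.762 in
Since P=8.930 > Ia=4.762: effective rainfall P−Ia = 8753/2100 in
Q: (8753/2100)² ÷ (58753/2100) = 76615009/123381300 in (≈ 0.621 in)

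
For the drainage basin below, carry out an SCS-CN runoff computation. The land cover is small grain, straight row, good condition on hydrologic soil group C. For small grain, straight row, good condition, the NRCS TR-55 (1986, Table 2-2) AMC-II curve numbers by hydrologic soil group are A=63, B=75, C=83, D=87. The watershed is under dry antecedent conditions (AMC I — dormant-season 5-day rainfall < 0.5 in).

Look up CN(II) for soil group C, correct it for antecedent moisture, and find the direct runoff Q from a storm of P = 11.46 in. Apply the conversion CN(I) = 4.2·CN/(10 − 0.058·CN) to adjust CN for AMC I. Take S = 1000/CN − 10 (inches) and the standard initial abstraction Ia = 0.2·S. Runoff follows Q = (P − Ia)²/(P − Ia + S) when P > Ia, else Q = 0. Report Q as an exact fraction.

NRCS table: small grain, straight row, good condition, soil group C → CN(II) = 83
Dry (AMC I): CN(I) = 4.2·83/(10 − 0.058·83) = (1743/5)/(2593/500) = 174300/2593 ≈ 67.219
Retention S: 1000/CN − 10 with CN=67.219 → S = 8500/1743 ≈ 4.877 in
Ia = 0.2S: 0.2·4.877 = 0.975 in (exactly 1700/1743)
P − Ia = 11.460 − 0.975 = 913739/87150 ≈ 10.485 in (> 0, runoff occurs)
Q = (913739/87150)²/((913739/87150) + 8500/1743) = (834918960121/7595122500)/(1338739/87150) = 834918960121/116671103850 in ≈ 7.156 in

Q = 834918960121/116671103850 in ≈ 7.156 in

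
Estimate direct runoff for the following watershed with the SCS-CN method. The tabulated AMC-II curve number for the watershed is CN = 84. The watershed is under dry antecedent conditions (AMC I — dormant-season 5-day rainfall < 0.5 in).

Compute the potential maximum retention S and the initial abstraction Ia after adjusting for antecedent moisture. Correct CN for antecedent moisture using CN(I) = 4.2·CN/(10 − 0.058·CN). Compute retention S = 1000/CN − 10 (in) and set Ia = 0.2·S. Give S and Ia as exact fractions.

Dry (AMC I): CN(I) = 4.2·84/(10 − 0.058·84) = (1764/5)/(641/125) = 44100/641 ≈ 68.799
S = 1000/(44100/641) − 10 = 2000/441 in ≈ 4.535 in
Ia = 0.2·(2000/441) = 400/441 in ≈ 0.907 in

S = 2000/441 in ≈ 4.535 in; Ia = 400/441 in ≈ 0.907 in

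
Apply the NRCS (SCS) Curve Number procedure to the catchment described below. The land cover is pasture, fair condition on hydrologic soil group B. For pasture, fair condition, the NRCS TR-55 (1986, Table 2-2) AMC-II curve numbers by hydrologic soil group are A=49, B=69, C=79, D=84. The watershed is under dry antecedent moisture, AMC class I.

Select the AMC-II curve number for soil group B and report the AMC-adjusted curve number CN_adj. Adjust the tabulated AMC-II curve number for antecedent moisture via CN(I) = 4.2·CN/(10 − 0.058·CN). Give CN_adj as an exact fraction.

CN_adj = 144900/2999 ≈ 48.316

NRCS table: pasture, fair condition, soil group B → CN(II) = 69
CN(I) from CN(II)=69: (4.2·69)/(10 − 0.058·69) = 144900/2999 ≈ 48.316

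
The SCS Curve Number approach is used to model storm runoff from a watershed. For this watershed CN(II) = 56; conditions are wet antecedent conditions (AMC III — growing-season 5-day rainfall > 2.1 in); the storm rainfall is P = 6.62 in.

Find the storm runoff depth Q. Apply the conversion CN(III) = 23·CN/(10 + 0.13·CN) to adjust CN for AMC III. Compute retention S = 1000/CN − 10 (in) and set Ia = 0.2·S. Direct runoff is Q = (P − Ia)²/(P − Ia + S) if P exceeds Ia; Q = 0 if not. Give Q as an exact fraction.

Q = 2283979681/606092550 in ≈ 3.768 in

Wet (AMC III): CN(III) = 23·56/(10 + 0.13·56) = 1288/(432/25) = 4025/54 ≈ 74.537
Max retention: S = 1000/(4025/54) − 10 = 550/161 in (≈ 3.416 in)
Ia = 0.2·(550/161) = 110/161 in ≈ 0.683 in
P − Ia = 6.620 − 0.683 = 47791/8050 ≈ 5.937 in (> 0, runoff occurs)
Q = (47791/8050)²/((47791/8050) + 550/161) = (2283979681/64802500)/(75291/8050) = 2283979681/606092550 in ≈ 3.768 in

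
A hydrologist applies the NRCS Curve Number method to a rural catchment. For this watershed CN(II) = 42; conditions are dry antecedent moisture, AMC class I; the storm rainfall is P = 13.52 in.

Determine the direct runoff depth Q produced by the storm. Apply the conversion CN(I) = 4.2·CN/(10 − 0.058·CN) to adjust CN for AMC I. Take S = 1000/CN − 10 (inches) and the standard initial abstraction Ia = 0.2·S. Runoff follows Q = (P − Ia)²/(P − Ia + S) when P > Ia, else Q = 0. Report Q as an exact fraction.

CN(I) from CN(II)=42: (4.2·42)/(10 − 0.058·42) = 44100/1891 ≈ 23.321
S = 1000/(44100/1891) − 10 = 14500/441 in ≈ 32.880 in
Initial abstraction Ia = S/5 = (14500/441)/5 = 2900/441 ≈ 6.576 in
P − Ia = 13.520 − 6.576 = 76558/11025 ≈ 6.944 in (> 0, runoff occurs)
Q: (76558/11025)² ÷ (439058/11025) = 2930563682/2420307225 in (≈ 1.211 in)

Q = 2930563682/2420307225 in ≈ 1.211 in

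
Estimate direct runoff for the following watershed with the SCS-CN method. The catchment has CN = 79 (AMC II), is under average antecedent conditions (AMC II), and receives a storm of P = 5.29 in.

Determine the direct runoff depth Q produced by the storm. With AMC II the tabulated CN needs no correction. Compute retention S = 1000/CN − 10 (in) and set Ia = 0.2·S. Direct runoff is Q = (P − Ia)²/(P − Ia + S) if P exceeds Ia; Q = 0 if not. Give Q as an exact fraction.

Q = 1413083281/462868900 in ≈ 3.053 in

CN(II) = 79; AMC II needs no correction.
Retention S: 1000/CN − 10 with CN=79.000 → S = 210/79 ≈ 2.658 in
Ia = 0.2·(210/79) = 42/79 in ≈ 0.532 in
Since P=5.290 > Ia=0.532: effective rainfall P−Ia = 37591/7900 in
Runoff Q = (P−Ia)²/(P−Ia+S) = (4.758)²/(4.758+2.658) = 1413083281/462868900 ≈ 3.053 in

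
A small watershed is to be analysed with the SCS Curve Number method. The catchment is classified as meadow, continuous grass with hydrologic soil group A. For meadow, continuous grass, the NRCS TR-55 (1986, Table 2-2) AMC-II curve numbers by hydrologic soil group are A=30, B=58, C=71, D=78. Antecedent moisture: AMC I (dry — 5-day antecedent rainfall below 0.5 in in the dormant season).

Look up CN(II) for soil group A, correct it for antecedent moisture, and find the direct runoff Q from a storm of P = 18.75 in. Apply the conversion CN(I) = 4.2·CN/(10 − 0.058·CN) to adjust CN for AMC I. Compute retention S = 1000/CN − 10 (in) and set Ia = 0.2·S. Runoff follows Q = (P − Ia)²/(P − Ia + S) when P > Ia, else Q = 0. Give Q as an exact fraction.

Q = 3025/3276 in ≈ 0.923 in

NRCS table: meadow, continuous grass, soil group A → CN(II) = 30
Adjust CN=30 to AMC I: 4.2·30/(10 − 0.058·30) → 126 ÷ (413/50) = 900/59 ≈ 15.254
S = 1000/(900/59) − 10 = 500/9 in ≈ 55.556 in
Ia = 0.2·(500/9) = 100/9 in ≈ 11.111 in
Since P=18.750 > Ia=11.111: effective rainfall P−Ia = 275/36 in
Q: (275/36)² ÷ (2275/36) = 3025/3276 in (≈ 0.923 in)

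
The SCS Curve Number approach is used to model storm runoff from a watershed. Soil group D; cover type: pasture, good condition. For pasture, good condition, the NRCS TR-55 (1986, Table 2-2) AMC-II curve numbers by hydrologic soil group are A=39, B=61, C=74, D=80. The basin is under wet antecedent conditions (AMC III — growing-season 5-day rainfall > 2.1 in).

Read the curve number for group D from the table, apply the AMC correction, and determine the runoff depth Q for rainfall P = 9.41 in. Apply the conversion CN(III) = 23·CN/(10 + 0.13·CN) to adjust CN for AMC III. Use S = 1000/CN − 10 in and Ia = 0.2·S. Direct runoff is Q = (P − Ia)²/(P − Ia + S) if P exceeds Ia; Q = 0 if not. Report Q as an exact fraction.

Q = 447026449/54378900 in ≈ 8.221 in

NRCS table: pasture, good condition, soil group D → CN(II) = 80
Wet (AMC III): CN(III) = 23·80/(10 + 0.13·80) = 1840/(102/5) = 4600/51 ≈ 90.196
S = 1000/(4600/51) − 10 = 25/23 in ≈ 1.087 in
Ia = 0.2S: 0.2·1.087 = 0.217 in (exactly 5/23)
Since P=9.410 > Ia=0.217: effective rainfall P−Ia = 21143/2300 in
Q: (21143/2300)² ÷ (23643/2300) = 447026449/54378900 in (≈ 8.221 in)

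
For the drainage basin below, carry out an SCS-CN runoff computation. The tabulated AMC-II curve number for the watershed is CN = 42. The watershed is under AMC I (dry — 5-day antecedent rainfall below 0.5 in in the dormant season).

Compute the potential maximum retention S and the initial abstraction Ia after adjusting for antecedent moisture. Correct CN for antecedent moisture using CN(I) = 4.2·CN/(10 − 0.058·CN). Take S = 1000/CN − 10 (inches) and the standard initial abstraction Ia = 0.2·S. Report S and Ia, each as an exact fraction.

Adjust CN=42 to AMC I: 4.2·42/(10 − 0.058·42) → (882/5) ÷ (1891/250) = 44100/1891 ≈ 23.321
Max retention: S = 1000/(44100/1891) − 10 = 14500/441 in (≈ 32.880 in)
Ia = 0.2·(14500/441) = 2900/441 in ≈ 6.576 in

S = 14500/441 in ≈ 32.880 in; Ia = 2900/441 in ≈ 6.576 in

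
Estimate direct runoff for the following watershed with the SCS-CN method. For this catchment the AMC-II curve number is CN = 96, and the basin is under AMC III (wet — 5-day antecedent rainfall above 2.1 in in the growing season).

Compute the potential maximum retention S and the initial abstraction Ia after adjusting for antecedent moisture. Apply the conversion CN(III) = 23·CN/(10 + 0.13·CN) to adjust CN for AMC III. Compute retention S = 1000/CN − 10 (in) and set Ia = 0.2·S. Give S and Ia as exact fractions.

S = 25/138 in ≈ 0.181 in; Ia = 5/138 in ≈ 0.036 in

Adjust CN=96 to AMC III: 23·96/(10 + 0.13·96) → 2208 ÷ (562/25) = 27600/281 ≈ 98.221
Retention S: 1000/CN − 10 with CN=98.221 → S = 25/138 ≈ 0.181 in
Ia = 0.2S: 0.2·0.181 = 0.036 in (exactly 5/138)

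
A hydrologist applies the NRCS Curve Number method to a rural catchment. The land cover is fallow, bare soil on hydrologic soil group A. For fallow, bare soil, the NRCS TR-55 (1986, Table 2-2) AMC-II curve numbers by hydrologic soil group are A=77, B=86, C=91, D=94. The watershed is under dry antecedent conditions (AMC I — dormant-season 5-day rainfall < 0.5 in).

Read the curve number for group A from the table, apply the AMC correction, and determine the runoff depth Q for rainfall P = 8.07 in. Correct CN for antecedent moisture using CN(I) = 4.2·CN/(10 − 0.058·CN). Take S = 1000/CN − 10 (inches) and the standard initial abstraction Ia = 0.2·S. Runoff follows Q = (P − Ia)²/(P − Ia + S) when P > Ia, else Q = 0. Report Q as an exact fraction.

Q = 1155450856561/359769402300 in ≈ 3.212 in

NRCS table: fallow, bare soil, soil group A → CN(II) = 77
Adjust CN=77 to AMC I: 4.2·77/(10 − 0.058·77) → (1617/5) ÷ (2767/500) = 161700/2767 ≈ 58.439
Max retention: S = 1000/(161700/2767) − 10 = 11500/1617 in (≈ 7.112 in)
Ia = 0.2·(11500/1617) = 2300/1617 in ≈ 1.422 in
Excess rainfall: 8.070 − 1.422 = 6.648 in; P > Ia so Q > 0
Runoff Q = (P−Ia)²/(P−Ia+S) = (6.648)²/(6.648+7.112) = 1155450856561/359769402300 ≈ 3.212 in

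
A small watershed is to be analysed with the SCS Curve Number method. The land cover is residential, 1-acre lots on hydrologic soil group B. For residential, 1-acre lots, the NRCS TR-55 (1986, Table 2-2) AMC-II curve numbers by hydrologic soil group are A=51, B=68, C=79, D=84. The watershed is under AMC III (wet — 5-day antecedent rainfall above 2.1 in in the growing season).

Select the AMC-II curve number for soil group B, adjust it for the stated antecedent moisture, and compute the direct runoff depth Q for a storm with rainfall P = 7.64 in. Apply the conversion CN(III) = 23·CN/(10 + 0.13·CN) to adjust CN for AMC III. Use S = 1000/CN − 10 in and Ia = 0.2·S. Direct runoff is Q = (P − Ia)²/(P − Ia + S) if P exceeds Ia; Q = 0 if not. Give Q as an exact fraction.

Q = 4995803761/886406775 in ≈ 5.636 in

NRCS table: residential, 1-acre lots, soil group B → CN(II) = 68
Wet (AMC III): CN(III) = 23·68/(10 + 0.13·68) = 1564/(471/25) = 39100/471 ≈ 83.015
S = 1000/(39100/471) − 10 = 800/391 in ≈ 2.046 in
Ia = 0.2S: 0.2·2.046 = 0.409 in (exactly 160/391)
Since P=7.640 > Ia=0.409: effective rainfall P−Ia = 70681/9775 in
Q = (70681/9775)²/((70681/9775) + 800/391) = (4995803761/95550625)/(90681/9775) = 4995803761/886406775 in ≈ 5.636 in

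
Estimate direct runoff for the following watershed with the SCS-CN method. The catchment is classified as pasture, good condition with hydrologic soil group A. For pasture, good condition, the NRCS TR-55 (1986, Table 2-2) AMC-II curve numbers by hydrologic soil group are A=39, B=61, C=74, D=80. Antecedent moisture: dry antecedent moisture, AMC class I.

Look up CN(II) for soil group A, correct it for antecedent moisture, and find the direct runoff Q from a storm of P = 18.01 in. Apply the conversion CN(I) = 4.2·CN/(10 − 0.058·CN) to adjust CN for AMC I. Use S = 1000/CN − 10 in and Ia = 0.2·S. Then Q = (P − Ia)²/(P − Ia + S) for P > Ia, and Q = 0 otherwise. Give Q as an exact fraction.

Q = 748257870361/320640056100 in ≈ 2.334 in

NRCS table: pasture, good condition, soil group A → CN(II) = 39
Dry (AMC I): CN(I) = 4.2·39/(10 − 0.058·39) = (819/5)/(3869/500) = 81900/3869 ≈ 21.168
S = 1000/(81900/3869) − 10 = 30500/819 in ≈ 37.241 in
Ia = 0.2S: 0.2·37.241 = 7.448 in (exactly 6100/819)
Since P=18.010 > Ia=7.448: effective rainfall P−Ia = 865019/81900 in
Q: (865019/81900)² ÷ (3915019/81900) = 748257870361/320640056100 in (≈ 2.334 in)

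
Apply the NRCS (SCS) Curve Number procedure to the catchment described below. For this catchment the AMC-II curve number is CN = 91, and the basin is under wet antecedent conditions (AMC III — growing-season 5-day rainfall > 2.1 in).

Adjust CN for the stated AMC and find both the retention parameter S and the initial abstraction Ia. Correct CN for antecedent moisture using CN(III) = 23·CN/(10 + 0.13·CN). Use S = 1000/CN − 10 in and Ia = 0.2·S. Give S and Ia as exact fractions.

S = 900/2093 in ≈ 0.430 in; Ia = 180/2093 in ≈ 0.086 in

Adjust CN=91 to AMC III: 23·91/(10 + 0.13·91) → 2093 ÷ (2183/100) = 209300/2183 ≈ 95.877
Retention S: 1000/CN − 10 with CN=95.877 → S = 900/2093 ≈ 0.430 in
Initial abstraction Ia = S/5 = (900/2093)/5 = 180/2093 ≈ 0.086 in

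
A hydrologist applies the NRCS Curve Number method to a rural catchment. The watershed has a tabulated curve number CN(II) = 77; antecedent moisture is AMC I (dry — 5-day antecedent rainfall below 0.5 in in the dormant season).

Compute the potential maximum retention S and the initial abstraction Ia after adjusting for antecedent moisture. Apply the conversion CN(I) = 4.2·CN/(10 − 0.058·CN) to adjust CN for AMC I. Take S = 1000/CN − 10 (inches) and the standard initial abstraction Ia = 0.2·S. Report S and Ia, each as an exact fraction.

CN(I) from CN(II)=77: (4.2·77)/(10 − 0.058·77) = 161700/2767 ≈ 58.439
Retention S: 1000/CN − 10 with CN=58.439 → S = 11500/1617 ≈ 7.112 in
Initial abstraction Ia = S/5 = (11500/1617)/5 = 2300/1617 ≈ 1.422 in

S = 11500/1617 in ≈ 7.112 in; Ia = 2300/1617 in ≈ 1.422 in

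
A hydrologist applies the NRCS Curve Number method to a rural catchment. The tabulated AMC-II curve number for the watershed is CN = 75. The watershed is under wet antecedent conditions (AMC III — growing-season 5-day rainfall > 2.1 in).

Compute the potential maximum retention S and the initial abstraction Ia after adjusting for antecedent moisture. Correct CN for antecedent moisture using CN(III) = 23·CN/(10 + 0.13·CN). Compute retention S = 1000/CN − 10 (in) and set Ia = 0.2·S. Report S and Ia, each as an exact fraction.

S = 100/69 in ≈ 1.449 in; Ia = 20/69 in ≈ 0.290 in

CN(III) from CN(II)=75: (23·75)/(10 + 0.13·75) = 6900/79 ≈ 87.342
S = 1000/(6900/79) − 10 = 100/69 in ≈ 1.449 in
Initial abstraction Ia = S/5 = (100/69)/5 = 20/69 ≈ 0.290 in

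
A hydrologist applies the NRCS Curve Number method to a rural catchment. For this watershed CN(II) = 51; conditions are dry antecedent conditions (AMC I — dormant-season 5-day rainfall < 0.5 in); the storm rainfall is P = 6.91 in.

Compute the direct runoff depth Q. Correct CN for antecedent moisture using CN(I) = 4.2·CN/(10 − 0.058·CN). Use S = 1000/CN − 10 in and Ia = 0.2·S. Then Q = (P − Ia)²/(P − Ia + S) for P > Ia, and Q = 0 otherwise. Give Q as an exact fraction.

Q = 1276132729/5901561900 in ≈ 0.216 in

Adjust CN=51 to AMC I: 4.2·51/(10 − 0.058·51) → (1071/5) ÷ (3521/500) = 15300/503 ≈ 30.417
S = 1000/(15300/503) − 10 = 3500/153 in ≈ 22.876 in
Ia = 0.2S: 0.2·22.876 = 4.575 in (exactly 700/153)
Excess rainfall: 6.910 − 4.575 = 2.335 in; P > Ia so Q > 0
Q = (35723/15300)²/((35723/15300) + 3500/153) = (1276132729/234090000)/(385723/15300) = 1276132729/5901561900 in ≈ 0.216 in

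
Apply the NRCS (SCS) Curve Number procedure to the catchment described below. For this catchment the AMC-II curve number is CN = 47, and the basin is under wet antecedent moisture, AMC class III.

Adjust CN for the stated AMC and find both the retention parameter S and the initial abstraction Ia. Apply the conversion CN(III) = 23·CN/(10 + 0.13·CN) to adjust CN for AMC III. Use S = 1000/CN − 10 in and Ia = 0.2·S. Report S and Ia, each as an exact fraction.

Wet (AMC III): CN(III) = 23·47/(10 + 0.13·47) = 1081/(1611/100) = 108100/1611 ≈ 67.101
S = 1000/(108100/1611) − 10 = 5300/1081 in ≈ 4.903 in
Ia = 0.2S: 0.2·4.903 = 0.981 in (exactly 1060/1081)

S = 5300/1081 in ≈ 4.903 in; Ia = 1060/1081 in ≈ 0.981 in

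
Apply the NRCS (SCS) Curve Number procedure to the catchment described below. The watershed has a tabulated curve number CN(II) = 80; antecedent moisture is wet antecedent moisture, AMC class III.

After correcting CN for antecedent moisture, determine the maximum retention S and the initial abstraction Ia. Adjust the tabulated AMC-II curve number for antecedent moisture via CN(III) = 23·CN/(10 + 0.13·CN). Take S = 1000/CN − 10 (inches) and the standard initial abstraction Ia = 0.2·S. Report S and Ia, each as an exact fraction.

Adjust CN=80 to AMC III: 23·80/(10 + 0.13·80) → 1840 ÷ (102/5) = 4600/51 ≈ 90.196
Retention S: 1000/CN − 10 with CN=90.196 → S = 25/23 ≈ 1.087 in
Initial abstraction Ia = S/5 = (25/23)/5 = 5/23 ≈ 0.217 in

S = 25/23 in ≈ 1.087 in; Ia = 5/23 in ≈ 0.217 in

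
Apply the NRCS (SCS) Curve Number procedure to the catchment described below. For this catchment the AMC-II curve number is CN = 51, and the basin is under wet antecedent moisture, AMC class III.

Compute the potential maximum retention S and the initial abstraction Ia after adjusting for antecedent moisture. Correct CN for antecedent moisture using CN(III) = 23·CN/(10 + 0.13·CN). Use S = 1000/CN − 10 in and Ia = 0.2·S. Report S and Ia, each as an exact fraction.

CN(III) from CN(II)=51: (23·51)/(10 + 0.13·51) = 117300/1663 ≈ 70.535
Max retention: S = 1000/(117300/1663) − 10 = 4900/1173 in (≈ 4.177 in)
Initial abstraction Ia = S/5 = (4900/1173)/5 = 980/1173 ≈ 0.835 in

S = 4900/1173 in ≈ 4.177 in; Ia = 980/1173 in ≈ 0.835 in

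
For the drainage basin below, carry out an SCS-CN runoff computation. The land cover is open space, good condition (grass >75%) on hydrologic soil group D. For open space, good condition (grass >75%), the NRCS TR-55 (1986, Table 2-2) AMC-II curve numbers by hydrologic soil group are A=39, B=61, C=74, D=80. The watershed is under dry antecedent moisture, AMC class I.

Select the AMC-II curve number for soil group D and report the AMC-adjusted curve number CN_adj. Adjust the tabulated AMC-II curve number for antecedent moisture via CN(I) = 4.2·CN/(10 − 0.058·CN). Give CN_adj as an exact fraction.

CN_adj = 4200/67 ≈ 62.687

NRCS table: open space, good condition (grass >75%), soil group D → CN(II) = 80
Dry (AMC I): CN(I) = 4.2·80/(10 − 0.058·80) = 336/(134/25) = 4200/67 ≈ 62.687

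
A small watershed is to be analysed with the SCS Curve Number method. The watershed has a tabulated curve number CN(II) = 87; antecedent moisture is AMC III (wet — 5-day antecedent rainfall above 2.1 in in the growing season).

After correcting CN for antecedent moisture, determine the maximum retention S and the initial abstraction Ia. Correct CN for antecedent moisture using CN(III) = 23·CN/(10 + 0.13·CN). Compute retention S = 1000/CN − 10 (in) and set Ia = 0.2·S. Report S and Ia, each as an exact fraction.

Wet (AMC III): CN(III) = 23·87/(10 + 0.13·87) = 2001/(2131/100) = 200100/2131 ≈ 93.900
Max retention: S = 1000/(200100/2131) − 10 = 1300/2001 in (≈ 0.650 in)
Ia = 0.2·(1300/2001) = 260/2001 in ≈ 0.130 in

S = 1300/2001 in ≈ 0.650 in; Ia = 260/2001 in ≈ 0.130 in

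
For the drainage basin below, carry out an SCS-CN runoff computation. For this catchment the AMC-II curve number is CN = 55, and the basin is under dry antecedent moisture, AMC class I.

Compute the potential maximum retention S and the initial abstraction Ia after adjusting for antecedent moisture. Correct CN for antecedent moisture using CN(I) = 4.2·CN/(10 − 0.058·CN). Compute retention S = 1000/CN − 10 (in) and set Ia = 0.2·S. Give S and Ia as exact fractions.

Dry (AMC I): CN(I) = 4.2·55/(10 − 0.058·55) = 231/(681/100) = 7700/227 ≈ 33.921
Retention S: 1000/CN − 10 with CN=33.921 → S = 1500/77 ≈ 19.481 in
Ia = 0.2S: 0.2·19.481 = 3.896 in (exactly 300/77)

S = 1500/77 in ≈ 19.481 in; Ia = 300/77 in ≈ 3.896 in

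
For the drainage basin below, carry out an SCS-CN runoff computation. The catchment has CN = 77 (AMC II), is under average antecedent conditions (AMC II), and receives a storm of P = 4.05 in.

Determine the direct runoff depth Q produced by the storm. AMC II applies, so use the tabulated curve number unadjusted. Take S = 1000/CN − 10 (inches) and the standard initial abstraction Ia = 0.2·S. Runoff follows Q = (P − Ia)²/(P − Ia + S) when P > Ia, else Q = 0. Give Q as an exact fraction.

Q = 28270489/15272180 in ≈ 1.851 in

Average conditions: CN = 77 (no AMC adjustment).
S = 1000/77 − 10 = 230/77 in ≈ 2.987 in
Ia = 0.2·(230/77) = 46/77 in ≈ 0.597 in
Since P=4.050 > Ia=0.597: effective rainfall P−Ia = 5317/1540 in
Q = (5317/1540)²/((5317/1540) + 230/77) = (28270489/2371600)/(9917/1540) = 28270489/15272180 in ≈ 1.851 in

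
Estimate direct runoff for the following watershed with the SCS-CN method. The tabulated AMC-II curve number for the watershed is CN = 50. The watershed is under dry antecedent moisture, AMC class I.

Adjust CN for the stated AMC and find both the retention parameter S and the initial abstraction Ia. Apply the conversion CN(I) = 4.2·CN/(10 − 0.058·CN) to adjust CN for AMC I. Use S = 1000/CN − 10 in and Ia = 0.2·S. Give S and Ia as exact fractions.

S = 500/21 in ≈ 23.810 in; Ia = 100/21 in ≈ 4.762 in

Dry (AMC I): CN(I) = 4.2·50/(10 − 0.058·50) = 210/(71/10) = 2100/71 ≈ 29.577
Max retention: S = 1000/(2100/71) − 10 = 500/21 in (≈ 23.810 in)
Ia = 0.2S: 0.2·23.810 = 4.762 in (exactly 100/21)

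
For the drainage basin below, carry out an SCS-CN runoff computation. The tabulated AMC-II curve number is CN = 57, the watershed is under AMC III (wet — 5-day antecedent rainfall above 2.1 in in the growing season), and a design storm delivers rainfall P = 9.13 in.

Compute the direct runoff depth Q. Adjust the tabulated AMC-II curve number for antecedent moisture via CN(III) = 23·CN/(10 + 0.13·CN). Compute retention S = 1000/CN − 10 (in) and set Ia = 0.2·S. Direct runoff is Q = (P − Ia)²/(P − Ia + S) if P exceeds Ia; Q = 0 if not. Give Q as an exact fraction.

CN(III) from CN(II)=57: (23·57)/(10 + 0.13·57) = 131100/1741 ≈ 75.302
Retention S: 1000/CN − 10 with CN=75.302 → S = 4300/1311 ≈ 3.280 in
Ia = 0.2S: 0.2·3.280 = 0.656 in (exactly 860/1311)
Excess rainfall: 9.130 − 0.656 = 8.474 in; P > Ia so Q > 0
Q = (1110943/131100)²/((1110943/131100) + 4300/1311) = (1234194349249/17187210000)/(1540943/131100) = 1234194349249/202017627300 in ≈ 6.109 in

Q = 1234194349249/202017627300 in ≈ 6.109 in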